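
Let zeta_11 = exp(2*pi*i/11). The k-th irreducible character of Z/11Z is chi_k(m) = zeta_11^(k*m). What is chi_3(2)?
chi_3(2) = zeta_11^6 = exp(-10*I*pi/11)

Why: chi_3(2) = zeta_11^(3*2) = zeta_11^6. Since zeta_11^11 = 1, this equals zeta_11^6 = exp(2*pi*i*6/11) = exp(-10*I*pi/11).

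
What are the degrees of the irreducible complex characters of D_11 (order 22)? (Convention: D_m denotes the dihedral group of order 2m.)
Dimensions: 1, 1, 2, 2, 2, 2, 2

Why: There are 7 irreducibles (= number of conjugacy classes). Their dimensions d_i satisfy sum d_i^2 = |G| = 22: 1 + 1 + 4 + 4 + 4 + 4 + 4 = 22.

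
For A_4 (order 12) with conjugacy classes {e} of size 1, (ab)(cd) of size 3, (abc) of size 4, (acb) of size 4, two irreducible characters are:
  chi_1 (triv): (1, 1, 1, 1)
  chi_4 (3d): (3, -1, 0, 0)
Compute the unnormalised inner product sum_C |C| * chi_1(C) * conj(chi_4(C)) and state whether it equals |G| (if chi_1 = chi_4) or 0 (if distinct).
Sum = 0; so <chi_1, chi_4> = 0 (distinct irreducibles are orthogonal).

Explanation: Compute term by term over conjugacy classes (|C| * chi_1(C) * conj(chi_4(C))):
  1*(1)*conj(3) + 3*(1)*conj(-1) + 4*(1)*conj(0) + 4*(1)*conj(0)
  = (3) + (-3) + (0) + (0)
  = 0.
(Exp terms are combined using exp(i*s)*conj(exp(i*t)) = exp(i*(s-t)), and sums of them are collapsed using the identity that for every m > 1 the m distinct m-th roots of unity sum to 0, e.g. 1 + exp(2*I*pi/3) + exp(-2*I*pi/3) = 0.)
Dividing by |G| = 12 gives 0/12 = 0, matching the row-orthogonality relation <chi_1, chi_4> = [chi_1 = chi_4].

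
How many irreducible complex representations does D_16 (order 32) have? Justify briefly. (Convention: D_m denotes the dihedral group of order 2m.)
11

Derivation: The number of irreducible complex representations of a finite group equals its number of conjugacy classes. D_16 has 11 conjugacy classes (n/2 + 3 for n even), so D_16 (order 32) has exactly 11 irreducible complex representations.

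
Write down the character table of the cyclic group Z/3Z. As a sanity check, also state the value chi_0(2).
Character table of Z/3Z (irreps indexed chi_0,...,chi_2 with chi_k(m) = zeta_3^(k*m), zeta_3 = exp(2*pi*i/3)):
  irrep \ class  {0} (size 1)  {1} (size 1)    {2} (size 1)  
  chi_0          1             1               1             
  chi_1          1             exp(2*I*pi/3)   exp(-2*I*pi/3)
  chi_2          1             exp(-2*I*pi/3)  exp(2*I*pi/3) 

Spot check: chi_0(2) = zeta_3^(0*2) = zeta_3^0 = 1.

Why: Z/3Z is abelian, so all 3 irreducible complex representations are 1-dimensional. They are given by chi_k(m) = zeta_3^(k*m) for k = 0,...,2. Row orthogonality: sum_m chi_k(m) conj(chi_l(m)) = 3 * [k = l].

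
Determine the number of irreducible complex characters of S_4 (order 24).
5

Explanation: The number of irreducible complex representations of a finite group equals its number of conjugacy classes. Conjugacy classes in S_4 correspond to cycle types, i.e. partitions of 4; there are p(4) = 5 of them, so S_4 (order 24) has exactly 5 irreducible complex representations.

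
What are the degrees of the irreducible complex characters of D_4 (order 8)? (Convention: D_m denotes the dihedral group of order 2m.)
Dimensions: 1, 1, 1, 1, 2

Why: There are 5 irreducibles (= number of conjugacy classes). Their dimensions d_i satisfy sum d_i^2 = |G| = 8: 1 + 1 + 1 + 1 + 4 = 8.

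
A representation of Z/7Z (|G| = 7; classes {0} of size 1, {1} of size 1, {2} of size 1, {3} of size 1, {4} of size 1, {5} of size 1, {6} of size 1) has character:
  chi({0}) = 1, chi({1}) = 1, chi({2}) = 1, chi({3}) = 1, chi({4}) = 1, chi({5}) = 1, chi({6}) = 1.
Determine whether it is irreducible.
Irreducible: <chi, chi> = 1.

Derivation: <chi, chi> = (1/|G|) sum_C |C| * |chi(C)|^2 = (1/7)[1*|1|^2 + 1*|1|^2 + 1*|1|^2 + 1*|1|^2 + 1*|1|^2 + 1*|1|^2 + 1*|1|^2]
  = (1/7)[(1) + (1) + (1) + (1) + (1) + (1) + (1)] = 7/7 = 1.
(Exp terms are combined using exp(i*s)*conj(exp(i*t)) = exp(i*(s-t)), and sums of them are collapsed using the identity that for every m > 1 the m distinct m-th roots of unity sum to 0, e.g. 1 + exp(2*I*pi/3) + exp(-2*I*pi/3) = 0.)
A character is irreducible iff <chi, chi> = 1, so this representation is irreducible.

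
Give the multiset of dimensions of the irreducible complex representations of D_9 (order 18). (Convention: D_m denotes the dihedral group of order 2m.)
Dimensions: 1, 1, 2, 2, 2, 2

Why: There are 6 irreducibles (= number of conjugacy classes). Their dimensions d_i satisfy sum d_i^2 = |G| = 18: 1 + 1 + 4 + 4 + 4 + 4 = 18.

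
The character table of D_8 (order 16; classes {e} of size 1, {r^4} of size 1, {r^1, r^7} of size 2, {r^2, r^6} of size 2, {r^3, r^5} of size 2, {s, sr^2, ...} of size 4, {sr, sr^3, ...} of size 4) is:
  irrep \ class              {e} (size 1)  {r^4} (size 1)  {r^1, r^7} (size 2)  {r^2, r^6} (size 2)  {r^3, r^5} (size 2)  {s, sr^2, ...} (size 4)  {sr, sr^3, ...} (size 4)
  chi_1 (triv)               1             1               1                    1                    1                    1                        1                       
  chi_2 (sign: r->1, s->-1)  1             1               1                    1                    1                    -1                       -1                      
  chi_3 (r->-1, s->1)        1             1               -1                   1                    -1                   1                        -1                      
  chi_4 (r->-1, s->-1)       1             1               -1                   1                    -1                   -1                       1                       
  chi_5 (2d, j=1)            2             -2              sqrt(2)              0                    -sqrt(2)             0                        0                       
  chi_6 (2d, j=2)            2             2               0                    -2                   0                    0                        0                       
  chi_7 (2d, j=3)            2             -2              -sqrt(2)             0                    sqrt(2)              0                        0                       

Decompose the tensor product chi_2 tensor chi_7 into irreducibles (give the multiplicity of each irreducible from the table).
chi_2 tensor chi_7 = chi_7 (all other irreducibles have multiplicity 0).

Details: The character of a tensor product is the pointwise product (chi_2 * chi_7)(C) = chi_2(C) * chi_7(C):
  {e}: (1)*(2), {r^4}: (1)*(-2), {r^1, r^7}: (1)*(-sqrt(2)), {r^2, r^6}: (1)*(0), {r^3, r^5}: (1)*(sqrt(2)), {s, sr^2, ...}: (-1)*(0), {sr, sr^3, ...}: (-1)*(0)
so (chi_2 * chi_7) takes values
  {e} -> 2, {r^4} -> -2, {r^1, r^7} -> -sqrt(2), {r^2, r^6} -> 0, {r^3, r^5} -> sqrt(2), {s, sr^2, ...} -> 0, {sr, sr^3, ...} -> 0.
Now take the inner product of this character with each irreducible chi from the table, <chi_2*chi_7, chi> = (1/16) sum_C |C| (chi_2*chi_7)(C) conj(chi(C)):
  <chi_2*chi_7, chi_1> = (1/16)[1*(2)*conj(1) + 1*(-2)*conj(1) + 2*(-sqrt(2))*conj(1) + 2*(0)*conj(1) + 2*(sqrt(2))*conj(1) + 4*(0)*conj(1) + 4*(0)*conj(1)]
      = (1/16)[(2) + (-2) + (-2*sqrt(2)) + (0) + (2*sqrt(2)) + (0) + (0)] = 0/16 = 0
  <chi_2*chi_7, chi_2> = (1/16)[1*(2)*conj(1) + 1*(-2)*conj(1) + 2*(-sqrt(2))*conj(1) + 2*(0)*conj(1) + 2*(sqrt(2))*conj(1) + 4*(0)*conj(-1) + 4*(0)*conj(-1)]
      = (1/16)[(2) + (-2) + (-2*sqrt(2)) + (0) + (2*sqrt(2)) + (0) + (0)] = 0/16 = 0
  <chi_2*chi_7, chi_3> = (1/16)[1*(2)*conj(1) + 1*(-2)*conj(1) + 2*(-sqrt(2))*conj(-1) + 2*(0)*conj(1) + 2*(sqrt(2))*conj(-1) + 4*(0)*conj(1) + 4*(0)*conj(-1)]
      = (1/16)[(2) + (-2) + (2*sqrt(2)) + (0) + (-2*sqrt(2)) + (0) + (0)] = 0/16 = 0
  <chi_2*chi_7, chi_4> = (1/16)[1*(2)*conj(1) + 1*(-2)*conj(1) + 2*(-sqrt(2))*conj(-1) + 2*(0)*conj(1) + 2*(sqrt(2))*conj(-1) + 4*(0)*conj(-1) + 4*(0)*conj(1)]
      = (1/16)[(2) + (-2) + (2*sqrt(2)) + (0) + (-2*sqrt(2)) + (0) + (0)] = 0/16 = 0
  <chi_2*chi_7, chi_5> = (1/16)[1*(2)*conj(2) + 1*(-2)*conj(-2) + 2*(-sqrt(2))*conj(sqrt(2)) + 2*(0)*conj(0) + 2*(sqrt(2))*conj(-sqrt(2)) + 4*(0)*conj(0) + 4*(0)*conj(0)]
      = (1/16)[(4) + (4) + (-4) + (0) + (-4) + (0) + (0)] = 0/16 = 0
  <chi_2*chi_7, chi_6> = (1/16)[1*(2)*conj(2) + 1*(-2)*conj(2) + 2*(-sqrt(2))*conj(0) + 2*(0)*conj(-2) + 2*(sqrt(2))*conj(0) + 4*(0)*conj(0) + 4*(0)*conj(0)]
      = (1/16)[(4) + (-4) + (0) + (0) + (0) + (0) + (0)] = 0/16 = 0
  <chi_2*chi_7, chi_7> = (1/16)[1*(2)*conj(2) + 1*(-2)*conj(-2) + 2*(-sqrt(2))*conj(-sqrt(2)) + 2*(0)*conj(0) + 2*(sqrt(2))*conj(sqrt(2)) + 4*(0)*conj(0) + 4*(0)*conj(0)]
      = (1/16)[(4) + (4) + (4) + (0) + (4) + (0) + (0)] = 16/16 = 1
Hence the multiplicities are chi_7: 1. Dimension check: dim(chi_2)*dim(chi_7) = 1*2 = 2 and sum (mult * dim) = 1*2 = 2.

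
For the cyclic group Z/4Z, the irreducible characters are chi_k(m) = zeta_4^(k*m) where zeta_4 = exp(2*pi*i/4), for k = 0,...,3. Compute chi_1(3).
chi_1(3) = zeta_4^3 = -I

Explanation: chi_1(3) = zeta_4^(1*3) = zeta_4^3. Since zeta_4^4 = 1, this equals zeta_4^3 = exp(2*pi*i*3/4) = -I.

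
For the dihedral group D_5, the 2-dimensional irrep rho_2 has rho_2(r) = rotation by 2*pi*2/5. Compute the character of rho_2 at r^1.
chi_{rho_2}(r^1) = 2*cos(2*pi*2*1/5) = -sqrt(5)/2 - 1/2

Justification: rho_2(r^1) is rotation by angle 2*pi*2*1/5, whose trace is 2*cos(2*pi*2*1/5) = -sqrt(5)/2 - 1/2.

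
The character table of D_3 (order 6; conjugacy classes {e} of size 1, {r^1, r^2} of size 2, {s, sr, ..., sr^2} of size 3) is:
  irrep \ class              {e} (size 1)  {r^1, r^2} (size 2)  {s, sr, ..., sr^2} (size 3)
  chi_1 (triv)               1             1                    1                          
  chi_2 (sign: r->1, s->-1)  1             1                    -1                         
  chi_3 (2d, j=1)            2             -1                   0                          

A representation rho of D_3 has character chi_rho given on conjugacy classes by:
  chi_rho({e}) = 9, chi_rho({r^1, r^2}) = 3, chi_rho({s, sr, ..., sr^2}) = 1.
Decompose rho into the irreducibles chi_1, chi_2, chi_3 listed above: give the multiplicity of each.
Multiplicities: chi_1: 3, chi_2: 2, chi_3: 2.

Proof sketch: Use <chi_rho, chi> = (1/|G|) sum_C |C| * chi_rho(C) * conj(chi(C)) with |G| = 6 for each irreducible chi in the table:
  <chi_rho, chi_1> = (1/6)[1*(9)*conj(1) + 2*(3)*conj(1) + 3*(1)*conj(1)]
      = (1/6)[(9) + (6) + (3)] = 18/6 = 3
  <chi_rho, chi_2> = (1/6)[1*(9)*conj(1) + 2*(3)*conj(1) + 3*(1)*conj(-1)]
      = (1/6)[(9) + (6) + (-3)] = 12/6 = 2
  <chi_rho, chi_3> = (1/6)[1*(9)*conj(2) + 2*(3)*conj(-1) + 3*(1)*conj(0)]
      = (1/6)[(18) + (-6) + (0)] = 12/6 = 2
Dimension check: dim(rho) = sum (mult * dim) = 3*1 + 2*1 + 2*2 = 9 = chi_rho(e) = 9.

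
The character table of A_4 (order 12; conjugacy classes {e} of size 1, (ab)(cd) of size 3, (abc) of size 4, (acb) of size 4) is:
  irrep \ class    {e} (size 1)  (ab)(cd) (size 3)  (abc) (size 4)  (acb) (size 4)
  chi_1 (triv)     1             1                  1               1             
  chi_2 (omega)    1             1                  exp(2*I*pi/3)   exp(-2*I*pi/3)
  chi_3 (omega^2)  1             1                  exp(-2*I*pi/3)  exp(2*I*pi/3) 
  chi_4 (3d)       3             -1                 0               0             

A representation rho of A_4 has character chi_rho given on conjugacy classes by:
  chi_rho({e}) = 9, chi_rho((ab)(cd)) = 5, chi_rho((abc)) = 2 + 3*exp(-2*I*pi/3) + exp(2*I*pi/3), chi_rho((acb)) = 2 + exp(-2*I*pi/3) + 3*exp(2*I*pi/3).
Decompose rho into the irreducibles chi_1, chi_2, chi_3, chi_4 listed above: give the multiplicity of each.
Multiplicities: chi_1: 2, chi_2: 1, chi_3: 3, chi_4: 1.

Reasoning: Use <chi_rho, chi> = (1/|G|) sum_C |C| * chi_rho(C) * conj(chi(C)) with |G| = 12 for each irreducible chi in the table:
  <chi_rho, chi_1> = (1/12)[1*(9)*conj(1) + 3*(5)*conj(1) + 4*(2 + 3*exp(-2*I*pi/3) + exp(2*I*pi/3))*conj(1) + 4*(2 + exp(-2*I*pi/3) + 3*exp(2*I*pi/3))*conj(1)]
      = (1/12)[(9) + (15) + (8 + 12*exp(-2*I*pi/3) + 4*exp(2*I*pi/3)) + (8 + 4*exp(-2*I*pi/3) + 12*exp(2*I*pi/3))] = 24/12 = 2
  <chi_rho, chi_2> = (1/12)[1*(9)*conj(1) + 3*(5)*conj(1) + 4*(2 + 3*exp(-2*I*pi/3) + exp(2*I*pi/3))*conj(exp(2*I*pi/3)) + 4*(2 + exp(-2*I*pi/3) + 3*exp(2*I*pi/3))*conj(exp(-2*I*pi/3))]
      = (1/12)[(9) + (15) + (4 + 8*exp(-2*I*pi/3) + 12*exp(2*I*pi/3)) + (4 + 12*exp(-2*I*pi/3) + 8*exp(2*I*pi/3))] = 12/12 = 1
  <chi_rho, chi_3> = (1/12)[1*(9)*conj(1) + 3*(5)*conj(1) + 4*(2 + 3*exp(-2*I*pi/3) + exp(2*I*pi/3))*conj(exp(-2*I*pi/3)) + 4*(2 + exp(-2*I*pi/3) + 3*exp(2*I*pi/3))*conj(exp(2*I*pi/3))]
      = (1/12)[(9) + (15) + (12 + 4*exp(-2*I*pi/3) + 8*exp(2*I*pi/3)) + (12 + 8*exp(-2*I*pi/3) + 4*exp(2*I*pi/3))] = 36/12 = 3
  <chi_rho, chi_4> = (1/12)[1*(9)*conj(3) + 3*(5)*conj(-1) + 4*(2 + 3*exp(-2*I*pi/3) + exp(2*I*pi/3))*conj(0) + 4*(2 + exp(-2*I*pi/3) + 3*exp(2*I*pi/3))*conj(0)]
      = (1/12)[(27) + (-15) + (0) + (0)] = 12/12 = 1
(Exp terms are combined using exp(i*s)*conj(exp(i*t)) = exp(i*(s-t)), and sums of them are collapsed using the identity that for every m > 1 the m distinct m-th roots of unity sum to 0, e.g. 1 + exp(2*I*pi/3) + exp(-2*I*pi/3) = 0.)
Dimension check: dim(rho) = sum (mult * dim) = 2*1 + 1*1 + 3*1 + 1*3 = 9 = chi_rho(e) = 9.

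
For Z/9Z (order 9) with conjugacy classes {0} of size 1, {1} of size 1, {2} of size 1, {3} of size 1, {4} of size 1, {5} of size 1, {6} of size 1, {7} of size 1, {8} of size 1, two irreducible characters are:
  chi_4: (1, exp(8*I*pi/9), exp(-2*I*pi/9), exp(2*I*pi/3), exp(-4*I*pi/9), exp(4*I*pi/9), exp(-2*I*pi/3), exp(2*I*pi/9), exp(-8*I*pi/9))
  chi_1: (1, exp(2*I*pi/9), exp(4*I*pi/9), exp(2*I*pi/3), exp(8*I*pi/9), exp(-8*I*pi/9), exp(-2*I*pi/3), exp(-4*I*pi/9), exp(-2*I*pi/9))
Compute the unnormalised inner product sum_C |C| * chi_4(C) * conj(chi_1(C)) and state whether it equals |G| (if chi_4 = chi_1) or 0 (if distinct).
Sum = 0; so <chi_4, chi_1> = 0 (distinct irreducibles are orthogonal).

Reasoning: Compute term by term over conjugacy classes (|C| * chi_4(C) * conj(chi_1(C))):
  1*(1)*conj(1) + 1*(exp(8*I*pi/9))*conj(exp(2*I*pi/9)) + 1*(exp(-2*I*pi/9))*conj(exp(4*I*pi/9)) + 1*(exp(2*I*pi/3))*conj(exp(2*I*pi/3)) + 1*(exp(-4*I*pi/9))*conj(exp(8*I*pi/9)) + 1*(exp(4*I*pi/9))*conj(exp(-8*I*pi/9)) + 1*(exp(-2*I*pi/3))*conj(exp(-2*I*pi/3)) + 1*(exp(2*I*pi/9))*conj(exp(-4*I*pi/9)) + 1*(exp(-8*I*pi/9))*conj(exp(-2*I*pi/9))
  = (1) + (exp(2*I*pi/3)) + (exp(-2*I*pi/3)) + (1) + (exp(2*I*pi/3)) + (exp(-2*I*pi/3)) + (1) + (exp(2*I*pi/3)) + (exp(-2*I*pi/3))
  = 0.
(Exp terms are combined using exp(i*s)*conj(exp(i*t)) = exp(i*(s-t)), and sums of them are collapsed using the identity that for every m > 1 the m distinct m-th roots of unity sum to 0, e.g. 1 + exp(2*I*pi/3) + exp(-2*I*pi/3) = 0.)
Dividing by |G| = 9 gives 0/9 = 0, matching the row-orthogonality relation <chi_4, chi_1> = [chi_4 = chi_1].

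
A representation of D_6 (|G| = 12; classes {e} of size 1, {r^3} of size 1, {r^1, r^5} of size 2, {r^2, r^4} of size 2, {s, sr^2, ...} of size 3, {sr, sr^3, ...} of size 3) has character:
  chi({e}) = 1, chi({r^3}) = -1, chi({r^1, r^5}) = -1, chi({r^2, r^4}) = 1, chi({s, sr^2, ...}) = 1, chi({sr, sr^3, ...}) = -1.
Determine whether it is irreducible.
Irreducible: <chi, chi> = 1.

Details: <chi, chi> = (1/|G|) sum_C |C| * |chi(C)|^2 = (1/12)[1*|1|^2 + 1*|-1|^2 + 2*|-1|^2 + 2*|1|^2 + 3*|1|^2 + 3*|-1|^2]
  = (1/12)[(1) + (1) + (2) + (2) + (3) + (3)] = 12/12 = 1.
A character is irreducible iff <chi, chi> = 1, so this representation is irreducible.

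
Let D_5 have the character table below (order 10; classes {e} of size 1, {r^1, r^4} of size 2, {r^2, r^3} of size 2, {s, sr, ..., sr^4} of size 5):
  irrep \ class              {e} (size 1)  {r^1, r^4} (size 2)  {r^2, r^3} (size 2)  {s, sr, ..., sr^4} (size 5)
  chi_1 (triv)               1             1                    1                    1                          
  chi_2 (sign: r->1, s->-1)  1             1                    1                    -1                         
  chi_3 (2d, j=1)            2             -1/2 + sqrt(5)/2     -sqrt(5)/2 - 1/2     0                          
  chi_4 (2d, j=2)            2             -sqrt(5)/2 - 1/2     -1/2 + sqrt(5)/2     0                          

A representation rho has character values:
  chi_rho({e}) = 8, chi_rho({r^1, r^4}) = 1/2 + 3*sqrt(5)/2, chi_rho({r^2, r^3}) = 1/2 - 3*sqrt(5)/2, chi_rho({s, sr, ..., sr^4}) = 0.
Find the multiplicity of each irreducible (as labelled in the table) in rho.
Multiplicities: chi_1: 1, chi_2: 1, chi_3: 3, chi_4: 0.

Working: Use <chi_rho, chi> = (1/|G|) sum_C |C| * chi_rho(C) * conj(chi(C)) with |G| = 10 for each irreducible chi in the table:
  <chi_rho, chi_1> = (1/10)[1*(8)*conj(1) + 2*(1/2 + 3*sqrt(5)/2)*conj(1) + 2*(1/2 - 3*sqrt(5)/2)*conj(1) + 5*(0)*conj(1)]
      = (1/10)[(8) + (1 + 3*sqrt(5)) + (1 - 3*sqrt(5)) + (0)] = 10/10 = 1
  <chi_rho, chi_2> = (1/10)[1*(8)*conj(1) + 2*(1/2 + 3*sqrt(5)/2)*conj(1) + 2*(1/2 - 3*sqrt(5)/2)*conj(1) + 5*(0)*conj(-1)]
      = (1/10)[(8) + (1 + 3*sqrt(5)) + (1 - 3*sqrt(5)) + (0)] = 10/10 = 1
  <chi_rho, chi_3> = (1/10)[1*(8)*conj(2) + 2*(1/2 + 3*sqrt(5)/2)*conj(-1/2 + sqrt(5)/2) + 2*(1/2 - 3*sqrt(5)/2)*conj(-sqrt(5)/2 - 1/2) + 5*(0)*conj(0)]
      = (1/10)[(16) + (7 - sqrt(5)) + (sqrt(5) + 7) + (0)] = 30/10 = 3
  <chi_rho, chi_4> = (1/10)[1*(8)*conj(2) + 2*(1/2 + 3*sqrt(5)/2)*conj(-sqrt(5)/2 - 1/2) + 2*(1/2 - 3*sqrt(5)/2)*conj(-1/2 + sqrt(5)/2) + 5*(0)*conj(0)]
      = (1/10)[(16) + (-8 - 2*sqrt(5)) + (-8 + 2*sqrt(5)) + (0)] = 0/10 = 0
Dimension check: dim(rho) = sum (mult * dim) = 1*1 + 1*1 + 3*2 + 0*2 = 8 = chi_rho(e) = 8.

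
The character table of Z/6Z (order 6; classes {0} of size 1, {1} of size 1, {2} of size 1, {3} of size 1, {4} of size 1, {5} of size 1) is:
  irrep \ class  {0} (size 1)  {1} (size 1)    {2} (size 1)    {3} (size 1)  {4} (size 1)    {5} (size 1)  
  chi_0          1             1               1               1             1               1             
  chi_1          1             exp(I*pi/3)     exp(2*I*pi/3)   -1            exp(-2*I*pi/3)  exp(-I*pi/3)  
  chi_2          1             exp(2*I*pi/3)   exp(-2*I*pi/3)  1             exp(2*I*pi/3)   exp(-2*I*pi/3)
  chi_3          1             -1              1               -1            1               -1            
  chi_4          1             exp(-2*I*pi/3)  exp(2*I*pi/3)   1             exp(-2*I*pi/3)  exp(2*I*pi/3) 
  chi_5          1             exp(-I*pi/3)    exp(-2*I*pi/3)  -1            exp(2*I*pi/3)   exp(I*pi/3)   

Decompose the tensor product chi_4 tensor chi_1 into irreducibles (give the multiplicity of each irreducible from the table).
chi_4 tensor chi_1 = chi_5 (all other irreducibles have multiplicity 0).

Solution. The character of a tensor product is the pointwise product (chi_4 * chi_1)(C) = chi_4(C) * chi_1(C):
  {0}: (1)*(1), {1}: (exp(-2*I*pi/3))*(exp(I*pi/3)), {2}: (exp(2*I*pi/3))*(exp(2*I*pi/3)), {3}: (1)*(-1), {4}: (exp(-2*I*pi/3))*(exp(-2*I*pi/3)), {5}: (exp(2*I*pi/3))*(exp(-I*pi/3))
so (chi_4 * chi_1) takes values
  {0} -> 1, {1} -> exp(-I*pi/3), {2} -> exp(-2*I*pi/3), {3} -> -1, {4} -> exp(2*I*pi/3), {5} -> exp(I*pi/3).
Now take the inner product of this character with each irreducible chi from the table, <chi_4*chi_1, chi> = (1/6) sum_C |C| (chi_4*chi_1)(C) conj(chi(C)):
  <chi_4*chi_1, chi_0> = (1/6)[1*(1)*conj(1) + 1*(exp(-I*pi/3))*conj(1) + 1*(exp(-2*I*pi/3))*conj(1) + 1*(-1)*conj(1) + 1*(exp(2*I*pi/3))*conj(1) + 1*(exp(I*pi/3))*conj(1)]
      = (1/6)[(1) + (exp(-I*pi/3)) + (exp(-2*I*pi/3)) + (-1) + (exp(2*I*pi/3)) + (exp(I*pi/3))] = 0/6 = 0
  <chi_4*chi_1, chi_1> = (1/6)[1*(1)*conj(1) + 1*(exp(-I*pi/3))*conj(exp(I*pi/3)) + 1*(exp(-2*I*pi/3))*conj(exp(2*I*pi/3)) + 1*(-1)*conj(-1) + 1*(exp(2*I*pi/3))*conj(exp(-2*I*pi/3)) + 1*(exp(I*pi/3))*conj(exp(-I*pi/3))]
      = (1/6)[(1) + (exp(-2*I*pi/3)) + (exp(2*I*pi/3)) + (1) + (exp(-2*I*pi/3)) + (exp(2*I*pi/3))] = 0/6 = 0
  <chi_4*chi_1, chi_2> = (1/6)[1*(1)*conj(1) + 1*(exp(-I*pi/3))*conj(exp(2*I*pi/3)) + 1*(exp(-2*I*pi/3))*conj(exp(-2*I*pi/3)) + 1*(-1)*conj(1) + 1*(exp(2*I*pi/3))*conj(exp(2*I*pi/3)) + 1*(exp(I*pi/3))*conj(exp(-2*I*pi/3))]
      = (1/6)[(1) + (-1) + (1) + (-1) + (1) + (-1)] = 0/6 = 0
  <chi_4*chi_1, chi_3> = (1/6)[1*(1)*conj(1) + 1*(exp(-I*pi/3))*conj(-1) + 1*(exp(-2*I*pi/3))*conj(1) + 1*(-1)*conj(-1) + 1*(exp(2*I*pi/3))*conj(1) + 1*(exp(I*pi/3))*conj(-1)]
      = (1/6)[(1) + (-exp(-I*pi/3)) + (exp(-2*I*pi/3)) + (1) + (exp(2*I*pi/3)) + (-exp(I*pi/3))] = 0/6 = 0
  <chi_4*chi_1, chi_4> = (1/6)[1*(1)*conj(1) + 1*(exp(-I*pi/3))*conj(exp(-2*I*pi/3)) + 1*(exp(-2*I*pi/3))*conj(exp(2*I*pi/3)) + 1*(-1)*conj(1) + 1*(exp(2*I*pi/3))*conj(exp(-2*I*pi/3)) + 1*(exp(I*pi/3))*conj(exp(2*I*pi/3))]
      = (1/6)[(1) + (exp(I*pi/3)) + (exp(2*I*pi/3)) + (-1) + (exp(-2*I*pi/3)) + (exp(-I*pi/3))] = 0/6 = 0
  <chi_4*chi_1, chi_5> = (1/6)[1*(1)*conj(1) + 1*(exp(-I*pi/3))*conj(exp(-I*pi/3)) + 1*(exp(-2*I*pi/3))*conj(exp(-2*I*pi/3)) + 1*(-1)*conj(-1) + 1*(exp(2*I*pi/3))*conj(exp(2*I*pi/3)) + 1*(exp(I*pi/3))*conj(exp(I*pi/3))]
      = (1/6)[(1) + (1) + (1) + (1) + (1) + (1)] = 6/6 = 1
(Exp terms are combined using exp(i*s)*conj(exp(i*t)) = exp(i*(s-t)), and sums of them are collapsed using the identity that for every m > 1 the m distinct m-th roots of unity sum to 0, e.g. 1 + exp(2*I*pi/3) + exp(-2*I*pi/3) = 0.)
Hence the multiplicities are chi_5: 1. Dimension check: dim(chi_4)*dim(chi_1) = 1*1 = 1 and sum (mult * dim) = 1*1 = 1.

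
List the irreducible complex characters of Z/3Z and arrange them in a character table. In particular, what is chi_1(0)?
Character table of Z/3Z (irreps indexed chi_0,...,chi_2 with chi_k(m) = zeta_3^(k*m), zeta_3 = exp(2*pi*i/3)):
  irrep \ class  {0} (size 1)  {1} (size 1)    {2} (size 1)  
  chi_0          1             1               1             
  chi_1          1             exp(2*I*pi/3)   exp(-2*I*pi/3)
  chi_2          1             exp(-2*I*pi/3)  exp(2*I*pi/3) 

Spot check: chi_1(0) = zeta_3^(1*0) = zeta_3^0 = 1.

Z/3Z is abelian, so all 3 irreducible complex representations are 1-dimensional. They are given by chi_k(m) = zeta_3^(k*m) for k = 0,...,2. Row orthogonality: sum_m chi_k(m) conj(chi_l(m)) = 3 * [k = l].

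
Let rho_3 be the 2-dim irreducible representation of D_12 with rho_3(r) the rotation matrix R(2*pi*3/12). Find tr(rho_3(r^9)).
chi_{rho_3}(r^9) = 2*cos(2*pi*3*9/12) = 0

Argument: rho_3(r^9) is rotation by angle 2*pi*3*9/12, whose trace is 2*cos(2*pi*3*9/12) = 0.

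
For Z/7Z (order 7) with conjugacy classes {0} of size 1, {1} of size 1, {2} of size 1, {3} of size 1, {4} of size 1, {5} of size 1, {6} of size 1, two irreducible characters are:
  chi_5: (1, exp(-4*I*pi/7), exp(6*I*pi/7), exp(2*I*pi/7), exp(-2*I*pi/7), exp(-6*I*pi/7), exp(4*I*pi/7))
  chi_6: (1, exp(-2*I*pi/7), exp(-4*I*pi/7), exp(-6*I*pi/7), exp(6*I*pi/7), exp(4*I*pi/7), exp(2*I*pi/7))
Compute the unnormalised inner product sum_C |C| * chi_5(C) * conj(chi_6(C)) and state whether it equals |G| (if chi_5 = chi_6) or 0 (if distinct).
Sum = 0; so <chi_5, chi_6> = 0 (distinct irreducibles are orthogonal).

Argument: Compute term by term over conjugacy classes (|C| * chi_5(C) * conj(chi_6(C))):
  1*(1)*conj(1) + 1*(exp(-4*I*pi/7))*conj(exp(-2*I*pi/7)) + 1*(exp(6*I*pi/7))*conj(exp(-4*I*pi/7)) + 1*(exp(2*I*pi/7))*conj(exp(-6*I*pi/7)) + 1*(exp(-2*I*pi/7))*conj(exp(6*I*pi/7)) + 1*(exp(-6*I*pi/7))*conj(exp(4*I*pi/7)) + 1*(exp(4*I*pi/7))*conj(exp(2*I*pi/7))
  = (1) + (exp(-2*I*pi/7)) + (exp(-4*I*pi/7)) + (exp(-6*I*pi/7)) + (exp(6*I*pi/7)) + (exp(4*I*pi/7)) + (exp(2*I*pi/7))
  = 0.
(Exp terms are combined using exp(i*s)*conj(exp(i*t)) = exp(i*(s-t)), and sums of them are collapsed using the identity that for every m > 1 the m distinct m-th roots of unity sum to 0, e.g. 1 + exp(2*I*pi/3) + exp(-2*I*pi/3) = 0.)
Dividing by |G| = 7 gives 0/7 = 0, matching the row-orthogonality relation <chi_5, chi_6> = [chi_5 = chi_6].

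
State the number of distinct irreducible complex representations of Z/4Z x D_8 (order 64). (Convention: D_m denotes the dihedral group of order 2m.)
28

Proof sketch: The number of irreducible complex representations of a finite group equals its number of conjugacy classes. For a direct product, #classes(G x H) = #classes(G) * #classes(H). Z/4Z has 4 classes (abelian), D_8 has 7 classes, so 4 * 7 = 28, so Z/4Z x D_8 (order 64) has exactly 28 irreducible complex representations.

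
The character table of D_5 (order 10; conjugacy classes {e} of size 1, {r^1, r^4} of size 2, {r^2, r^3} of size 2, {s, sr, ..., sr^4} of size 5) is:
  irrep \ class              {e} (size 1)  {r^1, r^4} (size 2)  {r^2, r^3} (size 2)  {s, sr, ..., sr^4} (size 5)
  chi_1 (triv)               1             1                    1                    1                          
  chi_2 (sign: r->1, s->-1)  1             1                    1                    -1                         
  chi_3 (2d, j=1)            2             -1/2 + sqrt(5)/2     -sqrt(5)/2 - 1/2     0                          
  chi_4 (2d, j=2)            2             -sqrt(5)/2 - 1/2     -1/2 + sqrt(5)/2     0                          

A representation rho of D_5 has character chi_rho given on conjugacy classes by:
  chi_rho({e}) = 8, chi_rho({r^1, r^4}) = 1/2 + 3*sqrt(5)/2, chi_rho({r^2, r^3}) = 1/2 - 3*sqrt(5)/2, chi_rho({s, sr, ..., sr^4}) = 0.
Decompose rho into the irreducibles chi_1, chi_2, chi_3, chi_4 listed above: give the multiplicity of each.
Multiplicities: chi_1: 1, chi_2: 1, chi_3: 3, chi_4: 0.

Why: Use <chi_rho, chi> = (1/|G|) sum_C |C| * chi_rho(C) * conj(chi(C)) with |G| = 10 for each irreducible chi in the table:
  <chi_rho, chi_1> = (1/10)[1*(8)*conj(1) + 2*(1/2 + 3*sqrt(5)/2)*conj(1) + 2*(1/2 - 3*sqrt(5)/2)*conj(1) + 5*(0)*conj(1)]
      = (1/10)[(8) + (1 + 3*sqrt(5)) + (1 - 3*sqrt(5)) + (0)] = 10/10 = 1
  <chi_rho, chi_2> = (1/10)[1*(8)*conj(1) + 2*(1/2 + 3*sqrt(5)/2)*conj(1) + 2*(1/2 - 3*sqrt(5)/2)*conj(1) + 5*(0)*conj(-1)]
      = (1/10)[(8) + (1 + 3*sqrt(5)) + (1 - 3*sqrt(5)) + (0)] = 10/10 = 1
  <chi_rho, chi_3> = (1/10)[1*(8)*conj(2) + 2*(1/2 + 3*sqrt(5)/2)*conj(-1/2 + sqrt(5)/2) + 2*(1/2 - 3*sqrt(5)/2)*conj(-sqrt(5)/2 - 1/2) + 5*(0)*conj(0)]
      = (1/10)[(16) + (7 - sqrt(5)) + (sqrt(5) + 7) + (0)] = 30/10 = 3
  <chi_rho, chi_4> = (1/10)[1*(8)*conj(2) + 2*(1/2 + 3*sqrt(5)/2)*conj(-sqrt(5)/2 - 1/2) + 2*(1/2 - 3*sqrt(5)/2)*conj(-1/2 + sqrt(5)/2) + 5*(0)*conj(0)]
      = (1/10)[(16) + (-8 - 2*sqrt(5)) + (-8 + 2*sqrt(5)) + (0)] = 0/10 = 0
Dimension check: dim(rho) = sum (mult * dim) = 1*1 + 1*1 + 3*2 + 0*2 = 8 = chi_rho(e) = 8.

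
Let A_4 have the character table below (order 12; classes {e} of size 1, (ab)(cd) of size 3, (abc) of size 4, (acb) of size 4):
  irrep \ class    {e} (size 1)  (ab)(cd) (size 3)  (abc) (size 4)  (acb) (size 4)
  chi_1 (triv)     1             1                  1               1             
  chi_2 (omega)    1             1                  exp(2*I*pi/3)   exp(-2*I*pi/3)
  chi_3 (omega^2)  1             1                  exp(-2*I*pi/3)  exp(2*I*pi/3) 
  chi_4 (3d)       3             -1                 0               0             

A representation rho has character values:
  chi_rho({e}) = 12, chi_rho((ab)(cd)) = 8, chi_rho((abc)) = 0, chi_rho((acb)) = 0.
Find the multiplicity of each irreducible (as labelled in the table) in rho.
Multiplicities: chi_1: 3, chi_2: 3, chi_3: 3, chi_4: 1.

Reasoning: Use <chi_rho, chi> = (1/|G|) sum_C |C| * chi_rho(C) * conj(chi(C)) with |G| = 12 for each irreducible chi in the table:
  <chi_rho, chi_1> = (1/12)[1*(12)*conj(1) + 3*(8)*conj(1) + 4*(0)*conj(1) + 4*(0)*conj(1)]
      = (1/12)[(12) + (24) + (0) + (0)] = 36/12 = 3
  <chi_rho, chi_2> = (1/12)[1*(12)*conj(1) + 3*(8)*conj(1) + 4*(0)*conj(exp(2*I*pi/3)) + 4*(0)*conj(exp(-2*I*pi/3))]
      = (1/12)[(12) + (24) + (0) + (0)] = 36/12 = 3
  <chi_rho, chi_3> = (1/12)[1*(12)*conj(1) + 3*(8)*conj(1) + 4*(0)*conj(exp(-2*I*pi/3)) + 4*(0)*conj(exp(2*I*pi/3))]
      = (1/12)[(12) + (24) + (0) + (0)] = 36/12 = 3
  <chi_rho, chi_4> = (1/12)[1*(12)*conj(3) + 3*(8)*conj(-1) + 4*(0)*conj(0) + 4*(0)*conj(0)]
      = (1/12)[(36) + (-24) + (0) + (0)] = 12/12 = 1
(Exp terms are combined using exp(i*s)*conj(exp(i*t)) = exp(i*(s-t)), and sums of them are collapsed using the identity that for every m > 1 the m distinct m-th roots of unity sum to 0, e.g. 1 + exp(2*I*pi/3) + exp(-2*I*pi/3) = 0.)
Dimension check: dim(rho) = sum (mult * dim) = 3*1 + 3*1 + 3*1 + 1*3 = 12 = chi_rho(e) = 12.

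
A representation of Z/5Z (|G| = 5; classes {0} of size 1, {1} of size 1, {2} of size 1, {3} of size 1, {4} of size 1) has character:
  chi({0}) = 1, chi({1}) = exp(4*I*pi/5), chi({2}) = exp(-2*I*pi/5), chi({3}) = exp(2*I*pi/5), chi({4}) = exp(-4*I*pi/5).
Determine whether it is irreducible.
Irreducible: <chi, chi> = 1.

<chi, chi> = (1/|G|) sum_C |C| * |chi(C)|^2 = (1/5)[1*|1|^2 + 1*|exp(4*I*pi/5)|^2 + 1*|exp(-2*I*pi/5)|^2 + 1*|exp(2*I*pi/5)|^2 + 1*|exp(-4*I*pi/5)|^2]
  = (1/5)[(1) + (1) + (1) + (1) + (1)] = 5/5 = 1.
(Exp terms are combined using exp(i*s)*conj(exp(i*t)) = exp(i*(s-t)), and sums of them are collapsed using the identity that for every m > 1 the m distinct m-th roots of unity sum to 0, e.g. 1 + exp(2*I*pi/3) + exp(-2*I*pi/3) = 0.)
A character is irreducible iff <chi, chi> = 1, so this representation is irreducible.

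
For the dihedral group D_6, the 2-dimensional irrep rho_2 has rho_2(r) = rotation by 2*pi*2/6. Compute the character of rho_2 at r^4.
chi_{rho_2}(r^4) = 2*cos(2*pi*2*4/6) = -1

Working: rho_2(r^4) is rotation by angle 2*pi*2*4/6, whose trace is 2*cos(2*pi*2*4/6) = -1.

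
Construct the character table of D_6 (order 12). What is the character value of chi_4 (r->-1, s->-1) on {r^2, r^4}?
Conjugacy classes: {e} of size 1, {r^3} of size 1, {r^1, r^5} of size 2, {r^2, r^4} of size 2, {s, sr^2, ...} of size 3, {sr, sr^3, ...} of size 3.
Character table:
  irrep \ class              {e} (size 1)  {r^3} (size 1)  {r^1, r^5} (size 2)  {r^2, r^4} (size 2)  {s, sr^2, ...} (size 3)  {sr, sr^3, ...} (size 3)
  chi_1 (triv)               1             1               1                    1                    1                        1                       
  chi_2 (sign: r->1, s->-1)  1             1               1                    1                    -1                       -1                      
  chi_3 (r->-1, s->1)        1             -1              -1                   1                    1                        -1                      
  chi_4 (r->-1, s->-1)       1             -1              -1                   1                    -1                       1                       
  chi_5 (2d, j=1)            2             -2              1                    -1                   0                        0                       
  chi_6 (2d, j=2)            2             2               -1                   -1                   0                        0                       

Spot check: chi_4 (r->-1, s->-1) on {r^2, r^4} = 1.

Explanation: D_6 has order 2*6 = 12 with 6 conjugacy classes, hence 6 irreducibles. Sum of squared dims 1 + 1 + 1 + 1 + 4 + 4 = 12 = |G|. Linear characters come from the abelianisation; the 2-dimensional irreps have character r^k -> 2*cos(2*pi*j*k/6), reflections -> 0.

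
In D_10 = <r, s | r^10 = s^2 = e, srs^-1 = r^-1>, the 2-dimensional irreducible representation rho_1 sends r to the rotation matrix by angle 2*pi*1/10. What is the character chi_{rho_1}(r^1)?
chi_{rho_1}(r^1) = 2*cos(2*pi*1*1/10) = 1/2 + sqrt(5)/2

rho_1(r^1) is rotation by angle 2*pi*1*1/10, whose trace is 2*cos(2*pi*1*1/10) = 1/2 + sqrt(5)/2.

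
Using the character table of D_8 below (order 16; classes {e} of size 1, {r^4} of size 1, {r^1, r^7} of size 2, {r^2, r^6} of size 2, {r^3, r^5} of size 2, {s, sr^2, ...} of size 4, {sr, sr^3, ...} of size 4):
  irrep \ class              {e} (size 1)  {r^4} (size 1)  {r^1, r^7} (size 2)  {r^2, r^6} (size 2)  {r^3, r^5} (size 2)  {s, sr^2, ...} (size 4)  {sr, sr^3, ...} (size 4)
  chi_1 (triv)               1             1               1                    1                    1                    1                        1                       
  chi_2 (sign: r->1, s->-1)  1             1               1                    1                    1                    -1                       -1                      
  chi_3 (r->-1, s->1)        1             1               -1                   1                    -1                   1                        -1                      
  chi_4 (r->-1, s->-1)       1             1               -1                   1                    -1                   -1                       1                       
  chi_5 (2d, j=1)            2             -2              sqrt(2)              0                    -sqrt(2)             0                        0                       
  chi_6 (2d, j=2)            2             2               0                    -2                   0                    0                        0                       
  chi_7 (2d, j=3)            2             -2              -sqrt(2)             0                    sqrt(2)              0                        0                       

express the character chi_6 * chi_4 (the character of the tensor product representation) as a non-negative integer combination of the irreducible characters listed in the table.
chi_6 tensor chi_4 = chi_6 (all other irreducibles have multiplicity 0).

Proof sketch: The character of a tensor product is the pointwise product (chi_6 * chi_4)(C) = chi_6(C) * chi_4(C):
  {e}: (2)*(1), {r^4}: (2)*(1), {r^1, r^7}: (0)*(-1), {r^2, r^6}: (-2)*(1), {r^3, r^5}: (0)*(-1), {s, sr^2, ...}: (0)*(-1), {sr, sr^3, ...}: (0)*(1)
so (chi_6 * chi_4) takes values
  {e} -> 2, {r^4} -> 2, {r^1, r^7} -> 0, {r^2, r^6} -> -2, {r^3, r^5} -> 0, {s, sr^2, ...} -> 0, {sr, sr^3, ...} -> 0.
Now take the inner product of this character with each irreducible chi from the table, <chi_6*chi_4, chi> = (1/16) sum_C |C| (chi_6*chi_4)(C) conj(chi(C)):
  <chi_6*chi_4, chi_1> = (1/16)[1*(2)*conj(1) + 1*(2)*conj(1) + 2*(0)*conj(1) + 2*(-2)*conj(1) + 2*(0)*conj(1) + 4*(0)*conj(1) + 4*(0)*conj(1)]
      = (1/16)[(2) + (2) + (0) + (-4) + (0) + (0) + (0)] = 0/16 = 0
  <chi_6*chi_4, chi_2> = (1/16)[1*(2)*conj(1) + 1*(2)*conj(1) + 2*(0)*conj(1) + 2*(-2)*conj(1) + 2*(0)*conj(1) + 4*(0)*conj(-1) + 4*(0)*conj(-1)]
      = (1/16)[(2) + (2) + (0) + (-4) + (0) + (0) + (0)] = 0/16 = 0
  <chi_6*chi_4, chi_3> = (1/16)[1*(2)*conj(1) + 1*(2)*conj(1) + 2*(0)*conj(-1) + 2*(-2)*conj(1) + 2*(0)*conj(-1) + 4*(0)*conj(1) + 4*(0)*conj(-1)]
      = (1/16)[(2) + (2) + (0) + (-4) + (0) + (0) + (0)] = 0/16 = 0
  <chi_6*chi_4, chi_4> = (1/16)[1*(2)*conj(1) + 1*(2)*conj(1) + 2*(0)*conj(-1) + 2*(-2)*conj(1) + 2*(0)*conj(-1) + 4*(0)*conj(-1) + 4*(0)*conj(1)]
      = (1/16)[(2) + (2) + (0) + (-4) + (0) + (0) + (0)] = 0/16 = 0
  <chi_6*chi_4, chi_5> = (1/16)[1*(2)*conj(2) + 1*(2)*conj(-2) + 2*(0)*conj(sqrt(2)) + 2*(-2)*conj(0) + 2*(0)*conj(-sqrt(2)) + 4*(0)*conj(0) + 4*(0)*conj(0)]
      = (1/16)[(4) + (-4) + (0) + (0) + (0) + (0) + (0)] = 0/16 = 0
  <chi_6*chi_4, chi_6> = (1/16)[1*(2)*conj(2) + 1*(2)*conj(2) + 2*(0)*conj(0) + 2*(-2)*conj(-2) + 2*(0)*conj(0) + 4*(0)*conj(0) + 4*(0)*conj(0)]
      = (1/16)[(4) + (4) + (0) + (8) + (0) + (0) + (0)] = 16/16 = 1
  <chi_6*chi_4, chi_7> = (1/16)[1*(2)*conj(2) + 1*(2)*conj(-2) + 2*(0)*conj(-sqrt(2)) + 2*(-2)*conj(0) + 2*(0)*conj(sqrt(2)) + 4*(0)*conj(0) + 4*(0)*conj(0)]
      = (1/16)[(4) + (-4) + (0) + (0) + (0) + (0) + (0)] = 0/16 = 0
Hence the multiplicities are chi_6: 1. Dimension check: dim(chi_6)*dim(chi_4) = 2*1 = 2 and sum (mult * dim) = 1*2 = 2.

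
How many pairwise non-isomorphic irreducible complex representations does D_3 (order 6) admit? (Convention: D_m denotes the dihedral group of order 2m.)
3

Proof sketch: The number of irreducible complex representations of a finite group equals its number of conjugacy classes. D_3 has 3 conjugacy classes ((n+3)/2 for n odd), so D_3 (order 6) has exactly 3 irreducible complex representations.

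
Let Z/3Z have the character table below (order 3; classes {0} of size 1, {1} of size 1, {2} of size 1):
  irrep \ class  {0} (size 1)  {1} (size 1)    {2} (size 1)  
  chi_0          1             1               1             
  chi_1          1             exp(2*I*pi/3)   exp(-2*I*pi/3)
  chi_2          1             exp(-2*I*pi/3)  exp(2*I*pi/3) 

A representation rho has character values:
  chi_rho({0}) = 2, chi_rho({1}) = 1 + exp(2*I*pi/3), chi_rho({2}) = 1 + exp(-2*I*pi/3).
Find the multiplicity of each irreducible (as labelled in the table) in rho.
Multiplicities: chi_0: 1, chi_1: 1, chi_2: 0.

Details: Use <chi_rho, chi> = (1/|G|) sum_C |C| * chi_rho(C) * conj(chi(C)) with |G| = 3 for each irreducible chi in the table:
  <chi_rho, chi_0> = (1/3)[1*(2)*conj(1) + 1*(1 + exp(2*I*pi/3))*conj(1) + 1*(1 + exp(-2*I*pi/3))*conj(1)]
      = (1/3)[(2) + (1 + exp(2*I*pi/3)) + (1 + exp(-2*I*pi/3))] = 3/3 = 1
  <chi_rho, chi_1> = (1/3)[1*(2)*conj(1) + 1*(1 + exp(2*I*pi/3))*conj(exp(2*I*pi/3)) + 1*(1 + exp(-2*I*pi/3))*conj(exp(-2*I*pi/3))]
      = (1/3)[(2) + (1 + exp(-2*I*pi/3)) + (1 + exp(2*I*pi/3))] = 3/3 = 1
  <chi_rho, chi_2> = (1/3)[1*(2)*conj(1) + 1*(1 + exp(2*I*pi/3))*conj(exp(-2*I*pi/3)) + 1*(1 + exp(-2*I*pi/3))*conj(exp(2*I*pi/3))]
      = (1/3)[(2) + (-1) + (-1)] = 0/3 = 0
(Exp terms are combined using exp(i*s)*conj(exp(i*t)) = exp(i*(s-t)), and sums of them are collapsed using the identity that for every m > 1 the m distinct m-th roots of unity sum to 0, e.g. 1 + exp(2*I*pi/3) + exp(-2*I*pi/3) = 0.)
Dimension check: dim(rho) = sum (mult * dim) = 1*1 + 1*1 + 0*1 = 2 = chi_rho(e) = 2.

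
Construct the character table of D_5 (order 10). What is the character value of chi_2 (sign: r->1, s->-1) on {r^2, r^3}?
Conjugacy classes: {e} of size 1, {r^1, r^4} of size 2, {r^2, r^3} of size 2, {s, sr, ..., sr^4} of size 5.
Character table:
  irrep \ class              {e} (size 1)  {r^1, r^4} (size 2)  {r^2, r^3} (size 2)  {s, sr, ..., sr^4} (size 5)
  chi_1 (triv)               1             1                    1                    1                          
  chi_2 (sign: r->1, s->-1)  1             1                    1                    -1                         
  chi_3 (2d, j=1)            2             -1/2 + sqrt(5)/2     -sqrt(5)/2 - 1/2     0                          
  chi_4 (2d, j=2)            2             -sqrt(5)/2 - 1/2     -1/2 + sqrt(5)/2     0                          

Spot check: chi_2 (sign: r->1, s->-1) on {r^2, r^3} = 1.

Solution. D_5 has order 2*5 = 10 with 4 conjugacy classes, hence 4 irreducibles. Sum of squared dims 1 + 1 + 4 + 4 = 10 = |G|. Linear characters come from the abelianisation; the 2-dimensional irreps have character r^k -> 2*cos(2*pi*j*k/5), reflections -> 0.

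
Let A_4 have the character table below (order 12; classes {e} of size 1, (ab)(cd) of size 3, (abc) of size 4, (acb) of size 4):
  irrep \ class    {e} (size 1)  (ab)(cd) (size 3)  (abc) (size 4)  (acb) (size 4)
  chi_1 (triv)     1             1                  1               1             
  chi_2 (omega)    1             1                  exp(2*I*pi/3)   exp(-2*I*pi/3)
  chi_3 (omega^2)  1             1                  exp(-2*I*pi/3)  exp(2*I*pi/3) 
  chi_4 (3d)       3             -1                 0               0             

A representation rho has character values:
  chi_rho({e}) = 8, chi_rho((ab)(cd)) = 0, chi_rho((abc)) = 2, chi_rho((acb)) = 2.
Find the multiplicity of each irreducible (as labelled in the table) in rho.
Multiplicities: chi_1: 2, chi_2: 0, chi_3: 0, chi_4: 2.

Why: Use <chi_rho, chi> = (1/|G|) sum_C |C| * chi_rho(C) * conj(chi(C)) with |G| = 12 for each irreducible chi in the table:
  <chi_rho, chi_1> = (1/12)[1*(8)*conj(1) + 3*(0)*conj(1) + 4*(2)*conj(1) + 4*(2)*conj(1)]
      = (1/12)[(8) + (0) + (8) + (8)] = 24/12 = 2
  <chi_rho, chi_2> = (1/12)[1*(8)*conj(1) + 3*(0)*conj(1) + 4*(2)*conj(exp(2*I*pi/3)) + 4*(2)*conj(exp(-2*I*pi/3))]
      = (1/12)[(8) + (0) + (8*exp(-2*I*pi/3)) + (8*exp(2*I*pi/3))] = 0/12 = 0
  <chi_rho, chi_3> = (1/12)[1*(8)*conj(1) + 3*(0)*conj(1) + 4*(2)*conj(exp(-2*I*pi/3)) + 4*(2)*conj(exp(2*I*pi/3))]
      = (1/12)[(8) + (0) + (8*exp(2*I*pi/3)) + (8*exp(-2*I*pi/3))] = 0/12 = 0
  <chi_rho, chi_4> = (1/12)[1*(8)*conj(3) + 3*(0)*conj(-1) + 4*(2)*conj(0) + 4*(2)*conj(0)]
      = (1/12)[(24) + (0) + (0) + (0)] = 24/12 = 2
(Exp terms are combined using exp(i*s)*conj(exp(i*t)) = exp(i*(s-t)), and sums of them are collapsed using the identity that for every m > 1 the m distinct m-th roots of unity sum to 0, e.g. 1 + exp(2*I*pi/3) + exp(-2*I*pi/3) = 0.)
Dimension check: dim(rho) = sum (mult * dim) = 2*1 + 0*1 + 0*1 + 2*3 = 8 = chi_rho(e) = 8.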